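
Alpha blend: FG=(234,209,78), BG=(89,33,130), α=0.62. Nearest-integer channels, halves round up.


C = α×F + (1-α)×B, with 1-α = 0.38
R: 0.62×234 + 0.38×89 = 145.08 + 33.82 = 178.90 → 179
G: 0.62×209 + 0.38×33 = 129.58 + 12.54 = 142.12 → 142
B: 0.62×78 + 0.38×130 = 48.36 + 49.40 = 97.76 → 98
= RGB(179, 142, 98)


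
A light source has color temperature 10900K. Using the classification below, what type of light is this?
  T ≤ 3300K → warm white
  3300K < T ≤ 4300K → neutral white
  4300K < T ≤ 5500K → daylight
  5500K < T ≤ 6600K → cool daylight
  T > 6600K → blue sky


Temperature: 10900K
10900K > 6600K → blue sky
Classification: blue sky


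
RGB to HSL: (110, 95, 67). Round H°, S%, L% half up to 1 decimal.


Normalize: R'=110/255≈0.4314, G'=95/255≈0.3725, B'=67/255≈0.2627
Max=110/255, Min=67/255, Δ=Max-Min=43/255
L = (Max+Min)/2 = (110+67)/510 = 177/510 = 0.34705… → L = 34.7%
L ≤ 0.5 → S = Δ/(Max+Min) = 43/(110+67) = 43/177 = 0.24293… → S = 24.3%
(the 1/255 factors cancel in S and H, so raw channel differences can be used)
Max is R' → H = 60 × (((G-B)/Δ) mod 6) = 60 × (((95-67)/43) mod 6)
  28/43 = 0.6511…
  H = 60 × 0.6511… = 39.069…° → H = 39.1°
= HSL(39.1°, 24.3%, 34.7%)


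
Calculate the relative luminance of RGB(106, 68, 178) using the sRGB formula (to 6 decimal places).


Linearize each channel (sRGB transfer function): c = v/255; c_lin = c/12.92 if c ≤ 0.04045, else ((c+0.055)/1.055)^2.4
  R: 106/255 ≈ 0.415686 > 0.04045 → ((0.415686+0.055)/1.055)^2.4 ≈ 0.144128
  G: 68/255 ≈ 0.266667 > 0.04045 → ((0.266667+0.055)/1.055)^2.4 ≈ 0.057805
  B: 178/255 ≈ 0.698039 > 0.04045 → ((0.698039+0.055)/1.055)^2.4 ≈ 0.445201
R_lin = 0.144128, G_lin = 0.057805, B_lin = 0.445201
L = 0.2126×R + 0.7152×G + 0.0722×B
L = 0.2126×0.144128 + 0.7152×0.057805 + 0.0722×0.445201
L ≈ 0.104128


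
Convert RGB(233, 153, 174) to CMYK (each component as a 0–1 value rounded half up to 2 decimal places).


R'=233/255≈0.9137, G'=153/255≈0.6000, B'=174/255≈0.6824
K = 1 - max(R',G',B') = 1 - 233/255 = 22/255 = 0.08627… → 0.09
(1-R'-K)/(1-K) simplifies to (max-R)/max with max = 233:
C = (233-233)/233 = 0/233 = 0 → 0.00
M = (233-153)/233 = 80/233 = 0.34334… → 0.34
Y = (233-174)/233 = 59/233 = 0.25321… → 0.25
= CMYK(0.00, 0.34, 0.25, 0.09)


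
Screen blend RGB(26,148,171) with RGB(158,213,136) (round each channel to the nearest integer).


Screen: C = 255 - (255-A)×(255-B)/255, rounded to nearest integer
R: 255 - (255-26)×(255-158)/255 = 255 - 22213/255 ≈ 255 - 87.110 = 167.890 → 168
G: 255 - (255-148)×(255-213)/255 = 255 - 4494/255 ≈ 255 - 17.624 = 237.376 → 237
B: 255 - (255-171)×(255-136)/255 = 255 - 9996/255 ≈ 255 - 39.200 = 215.800 → 216
= RGB(168, 237, 216)


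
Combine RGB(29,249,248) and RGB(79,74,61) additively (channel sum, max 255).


Additive: each channel = min(255, C₁+C₂)
R: 29+79 = 108 → 108
G: 249+74 = 323 → 255
B: 248+61 = 309 → 255
= RGB(108, 255, 255)


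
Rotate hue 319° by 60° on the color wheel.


New hue = (H + rotation) mod 360
New hue = (319 + 60) mod 360
= 379 mod 360
= 19°


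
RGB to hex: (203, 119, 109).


R = 203 → CB (hex)
G = 119 → 77 (hex)
B = 109 → 6D (hex)
Hex = #CB776D


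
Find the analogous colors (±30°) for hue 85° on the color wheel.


Base hue: 85°
Left analog: (85 - 30) mod 360 = 55°
Right analog: (85 + 30) mod 360 = 115°
Analogous hues = 55° and 115°


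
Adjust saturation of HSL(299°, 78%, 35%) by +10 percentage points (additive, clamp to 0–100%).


Original S = 78%
Adjustment = +10 percentage points
New S = 78 + (10) = 88
Clamp to [0, 100] → 88
= HSL(299°, 88%, 35%)


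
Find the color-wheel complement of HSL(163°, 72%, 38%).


Complement = opposite side of color wheel = hue + 180°
H' = (163 + 180) mod 360 = 343°
S and L unchanged.
= HSL(343°, 72%, 38%)


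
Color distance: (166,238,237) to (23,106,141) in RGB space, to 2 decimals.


d = √[(R₁-R₂)² + (G₁-G₂)² + (B₁-B₂)²]
d = √[(166-23)² + (238-106)² + (237-141)²]
d = √[20449 + 17424 + 9216]
d = √47089
d = 217.00


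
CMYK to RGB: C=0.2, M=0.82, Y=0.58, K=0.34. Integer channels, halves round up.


R = 255 × (1-C) × (1-K) = 255 × 0.80 × 0.66 = 134.64 → 135
G = 255 × (1-M) × (1-K) = 255 × 0.18 × 0.66 = 30.294 → 30
B = 255 × (1-Y) × (1-K) = 255 × 0.42 × 0.66 = 70.686 → 71
= RGB(135, 30, 71)


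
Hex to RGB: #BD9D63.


BD → 189 (R)
9D → 157 (G)
63 → 99 (B)
= RGB(189, 157, 99)


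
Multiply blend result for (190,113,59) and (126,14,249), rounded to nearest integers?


Multiply: C = A×B/255, rounded to nearest integer
R: 190×126/255 = 23940/255 ≈ 93.882 → 94
G: 113×14/255 = 1582/255 ≈ 6.204 → 6
B: 59×249/255 = 14691/255 ≈ 57.612 → 58
= RGB(94, 6, 58)


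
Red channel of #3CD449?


Color: #3CD449
R = 3C = 60
G = D4 = 212
B = 49 = 73
Red = 60


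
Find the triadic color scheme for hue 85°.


Triadic: equally spaced at 120° intervals
H1 = 85°
H2 = (85 + 120) mod 360 = 205°
H3 = (85 + 240) mod 360 = 325°
Triadic = 85°, 205°, 325°


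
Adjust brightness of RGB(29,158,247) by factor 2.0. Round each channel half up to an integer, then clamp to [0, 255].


Multiply each channel by 2.0, round half up, clamp to [0, 255]
R: 29×2.0 = 58
G: 158×2.0 = 316 → clamp → 255
B: 247×2.0 = 494 → clamp → 255
= RGB(58, 255, 255)


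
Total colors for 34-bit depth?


Colors = 2^bits = 2^34
= 17,179,869,184 colors


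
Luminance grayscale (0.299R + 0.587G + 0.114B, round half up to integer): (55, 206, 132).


Gray = 0.299×R + 0.587×G + 0.114×B
Gray = 0.299×55 + 0.587×206 + 0.114×132
Gray = 16.445 + 120.922 + 15.048
Gray = 152.415 → round half up → 152
Gray = 152


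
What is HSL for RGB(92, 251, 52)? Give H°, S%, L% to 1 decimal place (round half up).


Normalize: R'=92/255≈0.3608, G'=251/255≈0.9843, B'=52/255≈0.2039
Max=251/255, Min=52/255, Δ=Max-Min=199/255
L = (Max+Min)/2 = (251+52)/510 = 303/510 = 0.59411… → L = 59.4%
L > 0.5 → S = Δ/(2-Max-Min) = 199/(510-251-52) = 199/207 = 0.96135… → S = 96.1%
(the 1/255 factors cancel in S and H, so raw channel differences can be used)
Max is G' → H = 60 × ((B-R)/Δ + 2) = 60 × ((52-92)/199 + 2)
  -40/199 + 2 = -0.2010… + 2 = 1.7989…
  H = 60 × 1.7989… = 107.939…° → H = 107.9°
= HSL(107.9°, 96.1%, 59.4%)


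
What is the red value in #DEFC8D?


Color: #DEFC8D
R = DE = 222
G = FC = 252
B = 8D = 141
Red = 222


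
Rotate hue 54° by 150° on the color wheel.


New hue = (H + rotation) mod 360
New hue = (54 + 150) mod 360
= 204 mod 360
= 204°


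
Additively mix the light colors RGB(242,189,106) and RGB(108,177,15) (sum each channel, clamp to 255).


Additive: each channel = min(255, C₁+C₂)
R: 242+108 = 350 → 255
G: 189+177 = 366 → 255
B: 106+15 = 121 → 121
= RGB(255, 255, 121)


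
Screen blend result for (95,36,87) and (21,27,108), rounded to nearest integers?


Screen: C = 255 - (255-A)×(255-B)/255, rounded to nearest integer
R: 255 - (255-95)×(255-21)/255 = 255 - 37440/255 ≈ 255 - 146.824 = 108.176 → 108
G: 255 - (255-36)×(255-27)/255 = 255 - 49932/255 ≈ 255 - 195.812 = 59.188 → 59
B: 255 - (255-87)×(255-108)/255 = 255 - 24696/255 ≈ 255 - 96.847 = 158.153 → 158
= RGB(108, 59, 158)


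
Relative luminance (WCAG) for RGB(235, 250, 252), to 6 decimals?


Linearize each channel (sRGB transfer function): c = v/255; c_lin = c/12.92 if c ≤ 0.04045, else ((c+0.055)/1.055)^2.4
  R: 235/255 ≈ 0.921569 > 0.04045 → ((0.921569+0.055)/1.055)^2.4 ≈ 0.830770
  G: 250/255 ≈ 0.980392 > 0.04045 → ((0.980392+0.055)/1.055)^2.4 ≈ 0.955973
  B: 252/255 ≈ 0.988235 > 0.04045 → ((0.988235+0.055)/1.055)^2.4 ≈ 0.973445
R_lin = 0.830770, G_lin = 0.955973, B_lin = 0.973445
L = 0.2126×R + 0.7152×G + 0.0722×B
L = 0.2126×0.830770 + 0.7152×0.955973 + 0.0722×0.973445
L ≈ 0.930617


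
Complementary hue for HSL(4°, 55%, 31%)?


Complement = opposite side of color wheel = hue + 180°
H' = (4 + 180) mod 360 = 184°
S and L unchanged.
= HSL(184°, 55%, 31%)


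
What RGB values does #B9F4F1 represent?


B9 → 185 (R)
F4 → 244 (G)
F1 → 241 (B)
= RGB(185, 244, 241)


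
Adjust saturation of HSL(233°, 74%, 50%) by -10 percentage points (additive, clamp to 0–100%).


Original S = 74%
Adjustment = -10 percentage points
New S = 74 + (-10) = 64
Clamp to [0, 100] → 64
= HSL(233°, 64%, 50%)


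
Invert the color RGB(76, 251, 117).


Invert: (255-R, 255-G, 255-B)
R: 255-76 = 179
G: 255-251 = 4
B: 255-117 = 138
= RGB(179, 4, 138)


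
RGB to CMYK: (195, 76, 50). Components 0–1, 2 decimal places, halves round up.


R'=195/255≈0.7647, G'=76/255≈0.2980, B'=50/255≈0.1961
K = 1 - max(R',G',B') = 1 - 195/255 = 60/255 = 0.23529… → 0.24
(1-R'-K)/(1-K) simplifies to (max-R)/max with max = 195:
C = (195-195)/195 = 0/195 = 0 → 0.00
M = (195-76)/195 = 119/195 = 0.61025… → 0.61
Y = (195-50)/195 = 145/195 = 0.74358… → 0.74
= CMYK(0.00, 0.61, 0.74, 0.24)


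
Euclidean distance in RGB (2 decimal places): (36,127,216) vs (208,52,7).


d = √[(R₁-R₂)² + (G₁-G₂)² + (B₁-B₂)²]
d = √[(36-208)² + (127-52)² + (216-7)²]
d = √[29584 + 5625 + 43681]
d = √78890
d ≈ 280.87


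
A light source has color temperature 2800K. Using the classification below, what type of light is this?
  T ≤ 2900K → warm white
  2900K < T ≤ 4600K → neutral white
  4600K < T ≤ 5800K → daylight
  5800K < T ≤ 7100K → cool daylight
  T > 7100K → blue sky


Temperature: 2800K
2800K ≤ 2900K → warm white
Classification: warm white


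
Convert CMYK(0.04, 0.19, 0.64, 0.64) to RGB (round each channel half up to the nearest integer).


R = 255 × (1-C) × (1-K) = 255 × 0.96 × 0.36 = 88.128 → 88
G = 255 × (1-M) × (1-K) = 255 × 0.81 × 0.36 = 74.358 → 74
B = 255 × (1-Y) × (1-K) = 255 × 0.36 × 0.36 = 33.048 → 33
= RGB(88, 74, 33)


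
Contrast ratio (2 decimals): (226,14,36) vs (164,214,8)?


Linearize each sRGB channel c=v/255: c/12.92 if c ≤ 0.04045 else ((c+0.055)/1.055)^2.4
L = 0.2126×R_lin + 0.7152×G_lin + 0.0722×B_lin
Color 1 (226,14,36):
  R=226: 226/255≈0.8863 > 0.04045 → ((0.8863+0.055)/1.055)^2.4 ≈ 0.76052
  G=14: 14/255≈0.0549 > 0.04045 → ((0.0549+0.055)/1.055)^2.4 ≈ 0.00439
  B=36: 36/255≈0.1412 > 0.04045 → ((0.1412+0.055)/1.055)^2.4 ≈ 0.01764
  L1 = 0.2126×0.76052 + 0.7152×0.00439 + 0.0722×0.01764 ≈ 0.16610
Color 2 (164,214,8):
  R=164: 164/255≈0.6431 > 0.04045 → ((0.6431+0.055)/1.055)^2.4 ≈ 0.37124
  G=214: 214/255≈0.8392 > 0.04045 → ((0.8392+0.055)/1.055)^2.4 ≈ 0.67244
  B=8: 8/255≈0.0314 ≤ 0.04045 → 0.0314/12.92 ≈ 0.00243
  L2 = 0.2126×0.37124 + 0.7152×0.67244 + 0.0722×0.00243 ≈ 0.56003
Lighter = 0.56003, Darker = 0.16610
Ratio = (L_lighter + 0.05) / (L_darker + 0.05)
Ratio = (0.56003 + 0.05) / (0.16610 + 0.05) = 0.61003 / 0.21610 ≈ 2.8229
Ratio ≈ 2.82:1


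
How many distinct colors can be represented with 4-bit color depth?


Colors = 2^bits = 2^4
= 16 colors


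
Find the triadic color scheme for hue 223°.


Triadic: equally spaced at 120° intervals
H1 = 223°
H2 = (223 + 120) mod 360 = 343°
H3 = (223 + 240) mod 360 = 103°
Triadic = 223°, 343°, 103°


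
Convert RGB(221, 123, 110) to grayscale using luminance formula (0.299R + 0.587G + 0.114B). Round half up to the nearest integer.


Gray = 0.299×R + 0.587×G + 0.114×B
Gray = 0.299×221 + 0.587×123 + 0.114×110
Gray = 66.079 + 72.201 + 12.540
Gray = 150.820 → round half up → 151
Gray = 151


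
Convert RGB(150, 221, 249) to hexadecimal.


R = 150 → 96 (hex)
G = 221 → DD (hex)
B = 249 → F9 (hex)
Hex = #96DDF9


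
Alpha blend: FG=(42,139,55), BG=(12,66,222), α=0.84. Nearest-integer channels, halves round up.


C = α×F + (1-α)×B, with 1-α = 0.16
R: 0.84×42 + 0.16×12 = 35.28 + 1.92 = 37.20 → 37
G: 0.84×139 + 0.16×66 = 116.76 + 10.56 = 127.32 → 127
B: 0.84×55 + 0.16×222 = 46.20 + 35.52 = 81.72 → 82
= RGB(37, 127, 82)


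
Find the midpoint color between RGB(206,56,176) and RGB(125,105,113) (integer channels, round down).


Midpoint: each channel = ⌊(C₁+C₂)/2⌋
R: ⌊(206+125)/2⌋ = 165
G: ⌊(56+105)/2⌋ = 80
B: ⌊(176+113)/2⌋ = 144
= RGB(165, 80, 144)


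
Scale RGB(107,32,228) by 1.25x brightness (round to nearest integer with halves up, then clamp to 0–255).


Multiply each channel by 1.25, round half up, clamp to [0, 255]
R: 107×1.25 = 133.75 → round → 134
G: 32×1.25 = 40
B: 228×1.25 = 285 → clamp → 255
= RGB(134, 40, 255)


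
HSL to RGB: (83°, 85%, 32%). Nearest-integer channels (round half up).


H=83°, S=0.85, L=0.32
C = (1-|2L-1|)×S = (1-|-0.36|)×0.85 = 0.544
H' = H/60 = 83/60 ≈ 1.3833; X = C×(1-|H' mod 2 - 1|) ≈ 0.3355
m = L - C/2 = 0.32 - 0.272 = 0.048
Sector ⌊H'⌋ = 1 → (R',G',B') = (≈0.3355, 0.544, 0.0)
RGB = ((R'+m)×255, (G'+m)×255, (B'+m)×255) = (97.784, 150.96, 12.24)
Round half up → RGB(98, 151, 12)


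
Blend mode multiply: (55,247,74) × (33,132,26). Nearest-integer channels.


Multiply: C = A×B/255, rounded to nearest integer
R: 55×33/255 = 1815/255 ≈ 7.118 → 7
G: 247×132/255 = 32604/255 ≈ 127.859 → 128
B: 74×26/255 = 1924/255 ≈ 7.545 → 8
= RGB(7, 128, 8)


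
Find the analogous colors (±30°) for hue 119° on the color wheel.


Base hue: 119°
Left analog: (119 - 30) mod 360 = 89°
Right analog: (119 + 30) mod 360 = 149°
Analogous hues = 89° and 149°


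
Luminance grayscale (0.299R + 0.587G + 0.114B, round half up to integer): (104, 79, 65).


Gray = 0.299×R + 0.587×G + 0.114×B
Gray = 0.299×104 + 0.587×79 + 0.114×65
Gray = 31.096 + 46.373 + 7.410
Gray = 84.879 → round half up → 85
Gray = 85


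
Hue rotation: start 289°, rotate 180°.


New hue = (H + rotation) mod 360
New hue = (289 + 180) mod 360
= 469 mod 360
= 109°


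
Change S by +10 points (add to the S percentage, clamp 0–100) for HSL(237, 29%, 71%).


Original S = 29%
Adjustment = +10 percentage points
New S = 29 + (10) = 39
Clamp to [0, 100] → 39
= HSL(237°, 39%, 71%)


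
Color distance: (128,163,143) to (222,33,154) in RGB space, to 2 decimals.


d = √[(R₁-R₂)² + (G₁-G₂)² + (B₁-B₂)²]
d = √[(128-222)² + (163-33)² + (143-154)²]
d = √[8836 + 16900 + 121]
d = √25857
d ≈ 160.80


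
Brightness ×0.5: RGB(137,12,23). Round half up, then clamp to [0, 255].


Multiply each channel by 0.5, round half up, clamp to [0, 255]
R: 137×0.5 = 68.5 → round → 69
G: 12×0.5 = 6
B: 23×0.5 = 11.5 → round → 12
= RGB(69, 6, 12)


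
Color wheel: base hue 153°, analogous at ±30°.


Base hue: 153°
Left analog: (153 - 30) mod 360 = 123°
Right analog: (153 + 30) mod 360 = 183°
Analogous hues = 123° and 183°


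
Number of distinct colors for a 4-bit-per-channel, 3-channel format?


Total bits = 4 bits/channel × 3 channels = 12 bits
Distinct colors = 2^12
= 4,096 colors


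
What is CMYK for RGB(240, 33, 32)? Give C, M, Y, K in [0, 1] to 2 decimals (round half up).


R'=240/255≈0.9412, G'=33/255≈0.1294, B'=32/255≈0.1255
K = 1 - max(R',G',B') = 1 - 240/255 = 15/255 = 0.05882… → 0.06
(1-R'-K)/(1-K) simplifies to (max-R)/max with max = 240:
C = (240-240)/240 = 0/240 = 0 → 0.00
M = (240-33)/240 = 207/240 = 0.8625 → 0.86
Y = (240-32)/240 = 208/240 = 0.86666… → 0.87
= CMYK(0.00, 0.86, 0.87, 0.06)


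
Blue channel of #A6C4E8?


Color: #A6C4E8
R = A6 = 166
G = C4 = 196
B = E8 = 232
Blue = 232


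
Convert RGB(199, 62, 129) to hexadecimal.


R = 199 → C7 (hex)
G = 62 → 3E (hex)
B = 129 → 81 (hex)
Hex = #C73E81


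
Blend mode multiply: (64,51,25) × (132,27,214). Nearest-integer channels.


Multiply: C = A×B/255, rounded to nearest integer
R: 64×132/255 = 8448/255 ≈ 33.129 → 33
G: 51×27/255 = 1377/255 ≈ 5.400 → 5
B: 25×214/255 = 5350/255 ≈ 20.980 → 21
= RGB(33, 5, 21)


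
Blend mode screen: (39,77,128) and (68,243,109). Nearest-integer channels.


Screen: C = 255 - (255-A)×(255-B)/255, rounded to nearest integer
R: 255 - (255-39)×(255-68)/255 = 255 - 40392/255 ≈ 255 - 158.400 = 96.600 → 97
G: 255 - (255-77)×(255-243)/255 = 255 - 2136/255 ≈ 255 - 8.376 = 246.624 → 247
B: 255 - (255-128)×(255-109)/255 = 255 - 18542/255 ≈ 255 - 72.714 = 182.286 → 182
= RGB(97, 247, 182)


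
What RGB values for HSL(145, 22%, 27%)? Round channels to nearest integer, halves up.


H=145°, S=0.22, L=0.27
C = (1-|2L-1|)×S = (1-|-0.46|)×0.22 = 0.1188
H' = H/60 = 145/60 ≈ 2.4167; X = C×(1-|H' mod 2 - 1|) = 0.0495
m = L - C/2 = 0.27 - 0.0594 = 0.2106
Sector ⌊H'⌋ = 2 → (R',G',B') = (0.0, 0.1188, 0.0495)
RGB = ((R'+m)×255, (G'+m)×255, (B'+m)×255) = (53.703, 83.997, 66.3255)
Round half up → RGB(54, 84, 66)


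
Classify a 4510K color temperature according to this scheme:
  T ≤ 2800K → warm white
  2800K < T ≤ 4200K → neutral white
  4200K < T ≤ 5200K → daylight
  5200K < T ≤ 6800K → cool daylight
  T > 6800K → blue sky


Temperature: 4510K
4200K < 4510K ≤ 5200K → daylight
Classification: daylight


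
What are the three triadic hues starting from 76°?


Triadic: equally spaced at 120° intervals
H1 = 76°
H2 = (76 + 120) mod 360 = 196°
H3 = (76 + 240) mod 360 = 316°
Triadic = 76°, 196°, 316°


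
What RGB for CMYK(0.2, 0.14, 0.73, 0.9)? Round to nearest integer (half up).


R = 255 × (1-C) × (1-K) = 255 × 0.80 × 0.10 = 20.4 → 20
G = 255 × (1-M) × (1-K) = 255 × 0.86 × 0.10 = 21.93 → 22
B = 255 × (1-Y) × (1-K) = 255 × 0.27 × 0.10 = 6.885 → 7
= RGB(20, 22, 7)


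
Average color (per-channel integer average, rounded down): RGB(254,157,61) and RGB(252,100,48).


Midpoint: each channel = ⌊(C₁+C₂)/2⌋
R: ⌊(254+252)/2⌋ = 253
G: ⌊(157+100)/2⌋ = 128
B: ⌊(61+48)/2⌋ = 54
= RGB(253, 128, 54)


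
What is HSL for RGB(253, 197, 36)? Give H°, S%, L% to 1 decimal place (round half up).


Normalize: R'=253/255≈0.9922, G'=197/255≈0.7725, B'=36/255≈0.1412
Max=253/255, Min=36/255, Δ=Max-Min=217/255
L = (Max+Min)/2 = (253+36)/510 = 289/510 = 0.56666… → L = 56.7%
L > 0.5 → S = Δ/(2-Max-Min) = 217/(510-253-36) = 217/221 = 0.98190… → S = 98.2%
(the 1/255 factors cancel in S and H, so raw channel differences can be used)
Max is R' → H = 60 × (((G-B)/Δ) mod 6) = 60 × (((197-36)/217) mod 6)
  161/217 = 0.7419…
  H = 60 × 0.7419… = 44.516…° → H = 44.5°
= HSL(44.5°, 98.2%, 56.7%)


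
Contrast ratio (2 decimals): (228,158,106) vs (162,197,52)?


Linearize each sRGB channel c=v/255: c/12.92 if c ≤ 0.04045 else ((c+0.055)/1.055)^2.4
L = 0.2126×R_lin + 0.7152×G_lin + 0.0722×B_lin
Color 1 (228,158,106):
  R=228: 228/255≈0.8941 > 0.04045 → ((0.8941+0.055)/1.055)^2.4 ≈ 0.77582
  G=158: 158/255≈0.6196 > 0.04045 → ((0.6196+0.055)/1.055)^2.4 ≈ 0.34191
  B=106: 106/255≈0.4157 > 0.04045 → ((0.4157+0.055)/1.055)^2.4 ≈ 0.14413
  L1 = 0.2126×0.77582 + 0.7152×0.34191 + 0.0722×0.14413 ≈ 0.41988
Color 2 (162,197,52):
  R=162: 162/255≈0.6353 > 0.04045 → ((0.6353+0.055)/1.055)^2.4 ≈ 0.36131
  G=197: 197/255≈0.7725 > 0.04045 → ((0.7725+0.055)/1.055)^2.4 ≈ 0.55834
  B=52: 52/255≈0.2039 > 0.04045 → ((0.2039+0.055)/1.055)^2.4 ≈ 0.03434
  L2 = 0.2126×0.36131 + 0.7152×0.55834 + 0.0722×0.03434 ≈ 0.47862
Lighter = 0.47862, Darker = 0.41988
Ratio = (L_lighter + 0.05) / (L_darker + 0.05)
Ratio = (0.47862 + 0.05) / (0.41988 + 0.05) = 0.52862 / 0.46988 ≈ 1.1250
Ratio ≈ 1.12:1


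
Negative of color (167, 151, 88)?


Invert: (255-R, 255-G, 255-B)
R: 255-167 = 88
G: 255-151 = 104
B: 255-88 = 167
= RGB(88, 104, 167)


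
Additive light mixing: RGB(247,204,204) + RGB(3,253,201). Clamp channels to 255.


Additive: each channel = min(255, C₁+C₂)
R: 247+3 = 250 → 250
G: 204+253 = 457 → 255
B: 204+201 = 405 → 255
= RGB(250, 255, 255)


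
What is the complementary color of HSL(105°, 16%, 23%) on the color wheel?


Complement = opposite side of color wheel = hue + 180°
H' = (105 + 180) mod 360 = 285°
S and L unchanged.
= HSL(285°, 16%, 23%)


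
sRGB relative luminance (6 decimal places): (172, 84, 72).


Linearize each channel (sRGB transfer function): c = v/255; c_lin = c/12.92 if c ≤ 0.04045, else ((c+0.055)/1.055)^2.4
  R: 172/255 ≈ 0.674510 > 0.04045 → ((0.674510+0.055)/1.055)^2.4 ≈ 0.412543
  G: 84/255 ≈ 0.329412 > 0.04045 → ((0.329412+0.055)/1.055)^2.4 ≈ 0.088656
  B: 72/255 ≈ 0.282353 > 0.04045 → ((0.282353+0.055)/1.055)^2.4 ≈ 0.064803
R_lin = 0.412543, G_lin = 0.088656, B_lin = 0.064803
L = 0.2126×R + 0.7152×G + 0.0722×B
L = 0.2126×0.412543 + 0.7152×0.088656 + 0.0722×0.064803
L ≈ 0.155792


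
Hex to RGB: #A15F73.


A1 → 161 (R)
5F → 95 (G)
73 → 115 (B)
= RGB(161, 95, 115)


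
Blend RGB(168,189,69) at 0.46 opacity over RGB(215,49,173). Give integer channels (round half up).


C = α×F + (1-α)×B, with 1-α = 0.54
R: 0.46×168 + 0.54×215 = 77.28 + 116.10 = 193.38 → 193
G: 0.46×189 + 0.54×49 = 86.94 + 26.46 = 113.40 → 113
B: 0.46×69 + 0.54×173 = 31.74 + 93.42 = 125.16 → 125
= RGB(193, 113, 125)


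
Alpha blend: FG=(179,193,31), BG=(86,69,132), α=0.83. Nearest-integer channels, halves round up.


C = α×F + (1-α)×B, with 1-α = 0.17
R: 0.83×179 + 0.17×86 = 148.57 + 14.62 = 163.19 → 163
G: 0.83×193 + 0.17×69 = 160.19 + 11.73 = 171.92 → 172
B: 0.83×31 + 0.17×132 = 25.73 + 22.44 = 48.17 → 48
= RGB(163, 172, 48)


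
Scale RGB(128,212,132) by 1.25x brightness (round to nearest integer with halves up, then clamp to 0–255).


Multiply each channel by 1.25, round half up, clamp to [0, 255]
R: 128×1.25 = 160
G: 212×1.25 = 265 → clamp → 255
B: 132×1.25 = 165
= RGB(160, 255, 165)


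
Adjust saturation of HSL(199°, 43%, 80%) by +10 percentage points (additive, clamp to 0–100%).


Original S = 43%
Adjustment = +10 percentage points
New S = 43 + (10) = 53
Clamp to [0, 100] → 53
= HSL(199°, 53%, 80%)


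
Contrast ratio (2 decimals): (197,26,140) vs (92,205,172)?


Linearize each sRGB channel c=v/255: c/12.92 if c ≤ 0.04045 else ((c+0.055)/1.055)^2.4
L = 0.2126×R_lin + 0.7152×G_lin + 0.0722×B_lin
Color 1 (197,26,140):
  R=197: 197/255≈0.7725 > 0.04045 → ((0.7725+0.055)/1.055)^2.4 ≈ 0.55834
  G=26: 26/255≈0.1020 > 0.04045 → ((0.1020+0.055)/1.055)^2.4 ≈ 0.01033
  B=140: 140/255≈0.5490 > 0.04045 → ((0.5490+0.055)/1.055)^2.4 ≈ 0.26225
  L1 = 0.2126×0.55834 + 0.7152×0.01033 + 0.0722×0.26225 ≈ 0.14503
Color 2 (92,205,172):
  R=92: 92/255≈0.3608 > 0.04045 → ((0.3608+0.055)/1.055)^2.4 ≈ 0.10702
  G=205: 205/255≈0.8039 > 0.04045 → ((0.8039+0.055)/1.055)^2.4 ≈ 0.61050
  B=172: 172/255≈0.6745 > 0.04045 → ((0.6745+0.055)/1.055)^2.4 ≈ 0.41254
  L2 = 0.2126×0.10702 + 0.7152×0.61050 + 0.0722×0.41254 ≈ 0.48917
Lighter = 0.48917, Darker = 0.14503
Ratio = (L_lighter + 0.05) / (L_darker + 0.05)
Ratio = (0.48917 + 0.05) / (0.14503 + 0.05) = 0.53917 / 0.19503 ≈ 2.7646
Ratio ≈ 2.76:1


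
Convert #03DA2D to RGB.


03 → 3 (R)
DA → 218 (G)
2D → 45 (B)
= RGB(3, 218, 45)


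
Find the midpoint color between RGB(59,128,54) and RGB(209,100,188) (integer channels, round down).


Midpoint: each channel = ⌊(C₁+C₂)/2⌋
R: ⌊(59+209)/2⌋ = 134
G: ⌊(128+100)/2⌋ = 114
B: ⌊(54+188)/2⌋ = 121
= RGB(134, 114, 121)


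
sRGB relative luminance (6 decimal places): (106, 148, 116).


Linearize each channel (sRGB transfer function): c = v/255; c_lin = c/12.92 if c ≤ 0.04045, else ((c+0.055)/1.055)^2.4
  R: 106/255 ≈ 0.415686 > 0.04045 → ((0.415686+0.055)/1.055)^2.4 ≈ 0.144128
  G: 148/255 ≈ 0.580392 > 0.04045 → ((0.580392+0.055)/1.055)^2.4 ≈ 0.296138
  B: 116/255 ≈ 0.454902 > 0.04045 → ((0.454902+0.055)/1.055)^2.4 ≈ 0.174647
R_lin = 0.144128, G_lin = 0.296138, B_lin = 0.174647
L = 0.2126×R + 0.7152×G + 0.0722×B
L = 0.2126×0.144128 + 0.7152×0.296138 + 0.0722×0.174647
L ≈ 0.255049


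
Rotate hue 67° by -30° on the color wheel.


New hue = (H + rotation) mod 360
New hue = (67 -30) mod 360
= 37 mod 360
= 37°


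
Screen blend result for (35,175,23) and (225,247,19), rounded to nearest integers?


Screen: C = 255 - (255-A)×(255-B)/255, rounded to nearest integer
R: 255 - (255-35)×(255-225)/255 = 255 - 6600/255 ≈ 255 - 25.882 = 229.118 → 229
G: 255 - (255-175)×(255-247)/255 = 255 - 640/255 ≈ 255 - 2.510 = 252.490 → 252
B: 255 - (255-23)×(255-19)/255 = 255 - 54752/255 ≈ 255 - 214.714 = 40.286 → 40
= RGB(229, 252, 40)


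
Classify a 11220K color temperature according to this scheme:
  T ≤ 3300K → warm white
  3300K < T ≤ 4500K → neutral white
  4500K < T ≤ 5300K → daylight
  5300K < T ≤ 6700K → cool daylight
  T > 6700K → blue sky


Temperature: 11220K
11220K > 6700K → blue sky
Classification: blue sky


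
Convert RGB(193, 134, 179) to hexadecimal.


R = 193 → C1 (hex)
G = 134 → 86 (hex)
B = 179 → B3 (hex)
Hex = #C186B3


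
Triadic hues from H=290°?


Triadic: equally spaced at 120° intervals
H1 = 290°
H2 = (290 + 120) mod 360 = 50°
H3 = (290 + 240) mod 360 = 170°
Triadic = 290°, 50°, 170°


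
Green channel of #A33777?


Color: #A33777
R = A3 = 163
G = 37 = 55
B = 77 = 119
Green = 55


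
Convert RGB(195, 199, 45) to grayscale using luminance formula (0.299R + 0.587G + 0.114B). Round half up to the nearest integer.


Gray = 0.299×R + 0.587×G + 0.114×B
Gray = 0.299×195 + 0.587×199 + 0.114×45
Gray = 58.305 + 116.813 + 5.130
Gray = 180.248 → round half up → 180
Gray = 180


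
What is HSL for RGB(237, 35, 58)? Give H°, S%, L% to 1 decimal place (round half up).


Normalize: R'=237/255≈0.9294, G'=35/255≈0.1373, B'=58/255≈0.2275
Max=237/255, Min=35/255, Δ=Max-Min=202/255
L = (Max+Min)/2 = (237+35)/510 = 272/510 = 0.53333… → L = 53.3%
L > 0.5 → S = Δ/(2-Max-Min) = 202/(510-237-35) = 202/238 = 0.84873… → S = 84.9%
(the 1/255 factors cancel in S and H, so raw channel differences can be used)
Max is R' → H = 60 × (((G-B)/Δ) mod 6) = 60 × (((35-58)/202) mod 6)
  (-23)/202 = -0.1138…; negative, so add 6 → 5.8861…
  H = 60 × 5.8861… = 353.168…° → H = 353.2°
= HSL(353.2°, 84.9%, 53.3%)


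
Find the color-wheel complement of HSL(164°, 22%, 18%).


Complement = opposite side of color wheel = hue + 180°
H' = (164 + 180) mod 360 = 344°
S and L unchanged.
= HSL(344°, 22%, 18%)


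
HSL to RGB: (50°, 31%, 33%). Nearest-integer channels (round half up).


H=50°, S=0.31, L=0.33
C = (1-|2L-1|)×S = (1-|-0.34|)×0.31 = 0.2046
H' = H/60 = 50/60 ≈ 0.8333; X = C×(1-|H' mod 2 - 1|) = 0.1705
m = L - C/2 = 0.33 - 0.1023 = 0.2277
Sector ⌊H'⌋ = 0 → (R',G',B') = (0.2046, 0.1705, 0.0)
RGB = ((R'+m)×255, (G'+m)×255, (B'+m)×255) = (110.2365, 101.541, 58.0635)
Round half up → RGB(110, 102, 58)


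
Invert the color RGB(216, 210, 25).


Invert: (255-R, 255-G, 255-B)
R: 255-216 = 39
G: 255-210 = 45
B: 255-25 = 230
= RGB(39, 45, 230)


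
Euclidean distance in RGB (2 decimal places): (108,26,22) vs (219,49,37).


d = √[(R₁-R₂)² + (G₁-G₂)² + (B₁-B₂)²]
d = √[(108-219)² + (26-49)² + (22-37)²]
d = √[12321 + 529 + 225]
d = √13075
d ≈ 114.35


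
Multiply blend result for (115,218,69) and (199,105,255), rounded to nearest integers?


Multiply: C = A×B/255, rounded to nearest integer
R: 115×199/255 = 22885/255 ≈ 89.745 → 90
G: 218×105/255 = 22890/255 ≈ 89.765 → 90
B: 69×255/255 = 17595/255 ≈ 69.000 → 69
= RGB(90, 90, 69)


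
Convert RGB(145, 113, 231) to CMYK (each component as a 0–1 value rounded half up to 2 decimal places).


R'=145/255≈0.5686, G'=113/255≈0.4431, B'=231/255≈0.9059
K = 1 - max(R',G',B') = 1 - 231/255 = 24/255 = 0.09411… → 0.09
(1-R'-K)/(1-K) simplifies to (max-R)/max with max = 231:
C = (231-145)/231 = 86/231 = 0.37229… → 0.37
M = (231-113)/231 = 118/231 = 0.51082… → 0.51
Y = (231-231)/231 = 0/231 = 0 → 0.00
= CMYK(0.37, 0.51, 0.00, 0.09)


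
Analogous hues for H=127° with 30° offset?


Base hue: 127°
Left analog: (127 - 30) mod 360 = 97°
Right analog: (127 + 30) mod 360 = 157°
Analogous hues = 97° and 157°


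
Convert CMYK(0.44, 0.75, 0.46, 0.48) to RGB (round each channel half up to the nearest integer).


R = 255 × (1-C) × (1-K) = 255 × 0.56 × 0.52 = 74.256 → 74
G = 255 × (1-M) × (1-K) = 255 × 0.25 × 0.52 = 33.15 → 33
B = 255 × (1-Y) × (1-K) = 255 × 0.54 × 0.52 = 71.604 → 72
= RGB(74, 33, 72)


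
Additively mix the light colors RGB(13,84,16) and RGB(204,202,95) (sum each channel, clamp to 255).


Additive: each channel = min(255, C₁+C₂)
R: 13+204 = 217 → 217
G: 84+202 = 286 → 255
B: 16+95 = 111 → 111
= RGB(217, 255, 111)


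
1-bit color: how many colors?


Colors = 2^bits = 2^1
= 2 colors


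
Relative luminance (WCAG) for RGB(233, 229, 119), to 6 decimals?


Linearize each channel (sRGB transfer function): c = v/255; c_lin = c/12.92 if c ≤ 0.04045, else ((c+0.055)/1.055)^2.4
  R: 233/255 ≈ 0.913725 > 0.04045 → ((0.913725+0.055)/1.055)^2.4 ≈ 0.814847
  G: 229/255 ≈ 0.898039 > 0.04045 → ((0.898039+0.055)/1.055)^2.4 ≈ 0.783538
  B: 119/255 ≈ 0.466667 > 0.04045 → ((0.466667+0.055)/1.055)^2.4 ≈ 0.184475
R_lin = 0.814847, G_lin = 0.783538, B_lin = 0.184475
L = 0.2126×R + 0.7152×G + 0.0722×B
L = 0.2126×0.814847 + 0.7152×0.783538 + 0.0722×0.184475
L ≈ 0.746942


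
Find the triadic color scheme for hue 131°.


Triadic: equally spaced at 120° intervals
H1 = 131°
H2 = (131 + 120) mod 360 = 251°
H3 = (131 + 240) mod 360 = 11°
Triadic = 131°, 251°, 11°


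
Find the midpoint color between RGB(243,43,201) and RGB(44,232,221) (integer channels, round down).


Midpoint: each channel = ⌊(C₁+C₂)/2⌋
R: ⌊(243+44)/2⌋ = 143
G: ⌊(43+232)/2⌋ = 137
B: ⌊(201+221)/2⌋ = 211
= RGB(143, 137, 211)


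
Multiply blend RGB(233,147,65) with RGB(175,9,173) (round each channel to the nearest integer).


Multiply: C = A×B/255, rounded to nearest integer
R: 233×175/255 = 40775/255 ≈ 159.902 → 160
G: 147×9/255 = 1323/255 ≈ 5.188 → 5
B: 65×173/255 = 11245/255 ≈ 44.098 → 44
= RGB(160, 5, 44)


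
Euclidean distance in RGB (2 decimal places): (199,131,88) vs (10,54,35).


d = √[(R₁-R₂)² + (G₁-G₂)² + (B₁-B₂)²]
d = √[(199-10)² + (131-54)² + (88-35)²]
d = √[35721 + 5929 + 2809]
d = √44459
d ≈ 210.85


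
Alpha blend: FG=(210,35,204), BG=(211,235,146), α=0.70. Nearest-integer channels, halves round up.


C = α×F + (1-α)×B, with 1-α = 0.30
R: 0.70×210 + 0.30×211 = 147.00 + 63.30 = 210.30 → 210
G: 0.70×35 + 0.30×235 = 24.50 + 70.50 = 95.00 → 95
B: 0.70×204 + 0.30×146 = 142.80 + 43.80 = 186.60 → 187
= RGB(210, 95, 187)


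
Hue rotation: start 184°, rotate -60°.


New hue = (H + rotation) mod 360
New hue = (184 -60) mod 360
= 124 mod 360
= 124°


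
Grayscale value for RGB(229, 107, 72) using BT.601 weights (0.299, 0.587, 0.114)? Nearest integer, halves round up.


Gray = 0.299×R + 0.587×G + 0.114×B
Gray = 0.299×229 + 0.587×107 + 0.114×72
Gray = 68.471 + 62.809 + 8.208
Gray = 139.488 → round half up → 139
Gray = 139


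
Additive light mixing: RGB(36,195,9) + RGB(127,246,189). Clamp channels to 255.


Additive: each channel = min(255, C₁+C₂)
R: 36+127 = 163 → 163
G: 195+246 = 441 → 255
B: 9+189 = 198 → 198
= RGB(163, 255, 198)


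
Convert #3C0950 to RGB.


3C → 60 (R)
09 → 9 (G)
50 → 80 (B)
= RGB(60, 9, 80)


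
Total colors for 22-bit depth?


Colors = 2^bits = 2^22
= 4,194,304 colors


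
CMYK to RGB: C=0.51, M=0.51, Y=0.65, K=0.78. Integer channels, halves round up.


R = 255 × (1-C) × (1-K) = 255 × 0.49 × 0.22 = 27.489 → 27
G = 255 × (1-M) × (1-K) = 255 × 0.49 × 0.22 = 27.489 → 27
B = 255 × (1-Y) × (1-K) = 255 × 0.35 × 0.22 = 19.635 → 20
= RGB(27, 27, 20)


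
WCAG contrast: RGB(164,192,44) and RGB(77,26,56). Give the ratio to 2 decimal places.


Linearize each sRGB channel c=v/255: c/12.92 if c ≤ 0.04045 else ((c+0.055)/1.055)^2.4
L = 0.2126×R_lin + 0.7152×G_lin + 0.0722×B_lin
Color 1 (164,192,44):
  R=164: 164/255≈0.6431 > 0.04045 → ((0.6431+0.055)/1.055)^2.4 ≈ 0.37124
  G=192: 192/255≈0.7529 > 0.04045 → ((0.7529+0.055)/1.055)^2.4 ≈ 0.52712
  B=44: 44/255≈0.1725 > 0.04045 → ((0.1725+0.055)/1.055)^2.4 ≈ 0.02519
  L1 = 0.2126×0.37124 + 0.7152×0.52712 + 0.0722×0.02519 ≈ 0.45774
Color 2 (77,26,56):
  R=77: 77/255≈0.3020 > 0.04045 → ((0.3020+0.055)/1.055)^2.4 ≈ 0.07421
  G=26: 26/255≈0.1020 > 0.04045 → ((0.1020+0.055)/1.055)^2.4 ≈ 0.01033
  B=56: 56/255≈0.2196 > 0.04045 → ((0.2196+0.055)/1.055)^2.4 ≈ 0.03955
  L2 = 0.2126×0.07421 + 0.7152×0.01033 + 0.0722×0.03955 ≈ 0.02602
Lighter = 0.45774, Darker = 0.02602
Ratio = (L_lighter + 0.05) / (L_darker + 0.05)
Ratio = (0.45774 + 0.05) / (0.02602 + 0.05) = 0.50774 / 0.07602 ≈ 6.6789
Ratio ≈ 6.68:1


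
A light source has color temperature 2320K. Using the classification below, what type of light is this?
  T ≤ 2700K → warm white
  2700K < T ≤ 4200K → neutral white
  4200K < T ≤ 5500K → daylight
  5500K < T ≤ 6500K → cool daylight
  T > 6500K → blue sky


Temperature: 2320K
2320K ≤ 2700K → warm white
Classification: warm white


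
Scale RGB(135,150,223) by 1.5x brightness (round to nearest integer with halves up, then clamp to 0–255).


Multiply each channel by 1.5, round half up, clamp to [0, 255]
R: 135×1.5 = 202.5 → round → 203
G: 150×1.5 = 225
B: 223×1.5 = 334.5 → round → 335 → clamp → 255
= RGB(203, 225, 255)


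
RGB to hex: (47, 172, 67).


R = 47 → 2F (hex)
G = 172 → AC (hex)
B = 67 → 43 (hex)
Hex = #2FAC43


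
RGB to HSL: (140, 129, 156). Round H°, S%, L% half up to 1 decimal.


Normalize: R'=140/255≈0.5490, G'=129/255≈0.5059, B'=156/255≈0.6118
Max=156/255, Min=129/255, Δ=Max-Min=27/255
L = (Max+Min)/2 = (156+129)/510 = 285/510 = 0.55882… → L = 55.9%
L > 0.5 → S = Δ/(2-Max-Min) = 27/(510-156-129) = 27/225 = 0.12 → S = 12.0%
(the 1/255 factors cancel in S and H, so raw channel differences can be used)
Max is B' → H = 60 × ((R-G)/Δ + 4) = 60 × ((140-129)/27 + 4)
  11/27 + 4 = 0.4074… + 4 = 4.4074…
  H = 60 × 4.4074… = 264.444…° → H = 264.4°
= HSL(264.4°, 12.0%, 55.9%)


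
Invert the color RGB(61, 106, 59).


Invert: (255-R, 255-G, 255-B)
R: 255-61 = 194
G: 255-106 = 149
B: 255-59 = 196
= RGB(194, 149, 196)


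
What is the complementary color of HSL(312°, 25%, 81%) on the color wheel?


Complement = opposite side of color wheel = hue + 180°
H' = (312 + 180) mod 360 = 132°
S and L unchanged.
= HSL(132°, 25%, 81%)


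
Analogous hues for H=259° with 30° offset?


Base hue: 259°
Left analog: (259 - 30) mod 360 = 229°
Right analog: (259 + 30) mod 360 = 289°
Analogous hues = 229° and 289°


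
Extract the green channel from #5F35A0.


Color: #5F35A0
R = 5F = 95
G = 35 = 53
B = A0 = 160
Green = 53


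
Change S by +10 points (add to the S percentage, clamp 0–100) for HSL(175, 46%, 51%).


Original S = 46%
Adjustment = +10 percentage points
New S = 46 + (10) = 56
Clamp to [0, 100] → 56
= HSL(175°, 56%, 51%)


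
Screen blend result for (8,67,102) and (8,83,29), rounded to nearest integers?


Screen: C = 255 - (255-A)×(255-B)/255, rounded to nearest integer
R: 255 - (255-8)×(255-8)/255 = 255 - 61009/255 ≈ 255 - 239.251 = 15.749 → 16
G: 255 - (255-67)×(255-83)/255 = 255 - 32336/255 ≈ 255 - 126.808 = 128.192 → 128
B: 255 - (255-102)×(255-29)/255 = 255 - 34578/255 ≈ 255 - 135.600 = 119.400 → 119
= RGB(16, 128, 119)


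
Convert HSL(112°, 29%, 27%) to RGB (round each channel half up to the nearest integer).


H=112°, S=0.29, L=0.27
C = (1-|2L-1|)×S = (1-|-0.46|)×0.29 = 0.1566
H' = H/60 = 112/60 ≈ 1.8667; X = C×(1-|H' mod 2 - 1|) = 0.02088
m = L - C/2 = 0.27 - 0.0783 = 0.1917
Sector ⌊H'⌋ = 1 → (R',G',B') = (0.02088, 0.1566, 0.0)
RGB = ((R'+m)×255, (G'+m)×255, (B'+m)×255) = (54.2079, 88.8165, 48.8835)
Round half up → RGB(54, 89, 49)


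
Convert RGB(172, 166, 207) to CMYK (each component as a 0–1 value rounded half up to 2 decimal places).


R'=172/255≈0.6745, G'=166/255≈0.6510, B'=207/255≈0.8118
K = 1 - max(R',G',B') = 1 - 207/255 = 48/255 = 0.18823… → 0.19
(1-R'-K)/(1-K) simplifies to (max-R)/max with max = 207:
C = (207-172)/207 = 35/207 = 0.16908… → 0.17
M = (207-166)/207 = 41/207 = 0.19806… → 0.20
Y = (207-207)/207 = 0/207 = 0 → 0.00
= CMYK(0.17, 0.20, 0.00, 0.19)


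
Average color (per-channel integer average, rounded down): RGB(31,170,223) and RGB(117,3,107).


Midpoint: each channel = ⌊(C₁+C₂)/2⌋
R: ⌊(31+117)/2⌋ = 74
G: ⌊(170+3)/2⌋ = 86
B: ⌊(223+107)/2⌋ = 165
= RGB(74, 86, 165)


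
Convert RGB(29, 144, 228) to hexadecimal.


R = 29 → 1D (hex)
G = 144 → 90 (hex)
B = 228 → E4 (hex)
Hex = #1D90E4


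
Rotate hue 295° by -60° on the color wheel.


New hue = (H + rotation) mod 360
New hue = (295 -60) mod 360
= 235 mod 360
= 235°


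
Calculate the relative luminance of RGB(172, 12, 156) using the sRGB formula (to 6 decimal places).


Linearize each channel (sRGB transfer function): c = v/255; c_lin = c/12.92 if c ≤ 0.04045, else ((c+0.055)/1.055)^2.4
  R: 172/255 ≈ 0.674510 > 0.04045 → ((0.674510+0.055)/1.055)^2.4 ≈ 0.412543
  G: 12/255 ≈ 0.047059 > 0.04045 → ((0.047059+0.055)/1.055)^2.4 ≈ 0.003677
  B: 156/255 ≈ 0.611765 > 0.04045 → ((0.611765+0.055)/1.055)^2.4 ≈ 0.332452
R_lin = 0.412543, G_lin = 0.003677, B_lin = 0.332452
L = 0.2126×R + 0.7152×G + 0.0722×B
L = 0.2126×0.412543 + 0.7152×0.003677 + 0.0722×0.332452
L ≈ 0.114339


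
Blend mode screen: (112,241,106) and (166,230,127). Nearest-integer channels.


Screen: C = 255 - (255-A)×(255-B)/255, rounded to nearest integer
R: 255 - (255-112)×(255-166)/255 = 255 - 12727/255 ≈ 255 - 49.910 = 205.090 → 205
G: 255 - (255-241)×(255-230)/255 = 255 - 350/255 ≈ 255 - 1.373 = 253.627 → 254
B: 255 - (255-106)×(255-127)/255 = 255 - 19072/255 ≈ 255 - 74.792 = 180.208 → 180
= RGB(205, 254, 180)


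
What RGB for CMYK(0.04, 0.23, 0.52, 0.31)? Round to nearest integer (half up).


R = 255 × (1-C) × (1-K) = 255 × 0.96 × 0.69 = 168.912 → 169
G = 255 × (1-M) × (1-K) = 255 × 0.77 × 0.69 = 135.4815 → 135
B = 255 × (1-Y) × (1-K) = 255 × 0.48 × 0.69 = 84.456 → 84
= RGB(169, 135, 84)


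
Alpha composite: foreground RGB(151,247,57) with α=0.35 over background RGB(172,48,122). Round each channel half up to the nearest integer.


C = α×F + (1-α)×B, with 1-α = 0.65
R: 0.35×151 + 0.65×172 = 52.85 + 111.80 = 164.65 → 165
G: 0.35×247 + 0.65×48 = 86.45 + 31.20 = 117.65 → 118
B: 0.35×57 + 0.65×122 = 19.95 + 79.30 = 99.25 → 99
= RGB(165, 118, 99)


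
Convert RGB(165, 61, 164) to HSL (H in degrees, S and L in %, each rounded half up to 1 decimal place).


Normalize: R'=165/255≈0.6471, G'=61/255≈0.2392, B'=164/255≈0.6431
Max=165/255, Min=61/255, Δ=Max-Min=104/255
L = (Max+Min)/2 = (165+61)/510 = 226/510 = 0.44313… → L = 44.3%
L ≤ 0.5 → S = Δ/(Max+Min) = 104/(165+61) = 104/226 = 0.46017… → S = 46.0%
(the 1/255 factors cancel in S and H, so raw channel differences can be used)
Max is R' → H = 60 × (((G-B)/Δ) mod 6) = 60 × (((61-164)/104) mod 6)
  (-103)/104 = -0.9903…; negative, so add 6 → 5.0096…
  H = 60 × 5.0096… = 300.576…° → H = 300.6°
= HSL(300.6°, 46.0%, 44.3%)
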